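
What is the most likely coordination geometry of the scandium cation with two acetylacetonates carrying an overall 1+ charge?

Each acetylacetonate is −1; balancing the +1 overall charge requires Sc(III).
Scandium is a group-3 element; Sc(III) is therefore d⁰.
Counting donor atoms: 2×acetylacetonate (bidentate) → 4 donors. Coordination number = 4.
A d⁰ ion has no crystal-field stabilisation preference between square planar and tetrahedral, so four ligands adopt the sterically favoured tetrahedral geometry.

tetrahedral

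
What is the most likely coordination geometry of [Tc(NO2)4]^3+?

Summing ligand charges against the +3 overall charge gives an oxidation state of +7 for technetium.
Technetium is a group-7 element; Tc(VII) is therefore d⁰.
Coordination number: 4.
A d⁰ ion has no crystal-field stabilisation preference between square planar and tetrahedral, so four ligands adopt the sterically favoured tetrahedral geometry.

tetrahedral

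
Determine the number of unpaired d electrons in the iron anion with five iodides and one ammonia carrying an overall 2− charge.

Summing ligand charges against the −2 overall charge gives an oxidation state of +3 for iron.
Iron is a group-8 element; Fe(III) is therefore d⁵.
The spin state decides the count: Iodide is a weak-field ligand for a first-row metal, so the complex is high-spin.
An octahedral high-spin d⁵ ion is t₂g³e_g², giving 5 unpaired electrons.

5 unpaired electrons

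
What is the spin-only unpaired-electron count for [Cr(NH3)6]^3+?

3 unpaired electrons

Summing ligand charges against the +3 overall charge gives an oxidation state of +3 for chromium.
Cr sits in group 6, so the d-electron count is 6 − 3 = 3.
In an octahedral field the d³ configuration is t₂g³e_g⁰ (only one arrangement possible), giving 3 unpaired electrons.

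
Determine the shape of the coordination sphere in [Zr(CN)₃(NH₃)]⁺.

tetrahedral

Summing ligand charges against the +1 overall charge gives an oxidation state of +4 for zirconium.
Zirconium is a group-4 element; Zr(IV) is therefore d⁰.
With 4 monodentate ligands the coordination number is 4.
A d⁰ ion has no crystal-field stabilisation preference between square planar and tetrahedral, so four ligands adopt the sterically favoured tetrahedral geometry.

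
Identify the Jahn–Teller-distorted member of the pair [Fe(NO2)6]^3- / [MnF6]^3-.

[Fe(NO2)6]^3-: Each nitro (N-bound nitrite) is −1; balancing the −3 overall charge requires Fe(III). Fe sits in group 8, so the d-electron count is 8 − 3 = 5. Nitro (N-bound nitrite) is a strong-field ligand (high in the spectrochemical series) for a first-row metal, so the complex is low-spin. The d⁵ configuration leaves the e_g set evenly filled (or empty) — no strong Jahn–Teller driving force.
[MnF6]^3-: Ligand charges: each fluoride is −1. With an overall charge of −3 the manganese centre must be in the +3 oxidation state. Mn sits in group 7, so the d-electron count is 7 − 3 = 4. Fluoride is a weak-field ligand for a first-row metal, so the complex is high-spin. The t₂g³e_g¹ (high-spin) configuration has an unevenly filled e_g set; the Jahn–Teller theorem predicts a tetragonal distortion (typically axial elongation) to lift the degeneracy.

[MnF6]^3-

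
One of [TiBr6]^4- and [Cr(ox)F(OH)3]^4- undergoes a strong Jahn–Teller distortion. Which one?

[Cr(ox)F(OH)3]^4-

[TiBr6]^4-: Summing ligand charges against the −4 overall charge gives an oxidation state of +2 for titanium. Group 4 minus oxidation state 2 gives a d² configuration. The d² configuration leaves the e_g set evenly filled (or empty) — no strong Jahn–Teller driving force.
[Cr(ox)F(OH)3]^4-: Each oxalate is −2; each fluoride is −1; each hydroxide is −1; balancing the −4 overall charge requires Cr(II). Group 6 minus oxidation state 2 gives a d⁴ configuration. Fluoride, hydroxide, and oxalate are weak-field ligands for a first-row metal, so the complex is high-spin. The t₂g³e_g¹ (high-spin) configuration has an unevenly filled e_g set; the Jahn–Teller theorem predicts a tetragonal distortion (typically axial elongation) to lift the degeneracy.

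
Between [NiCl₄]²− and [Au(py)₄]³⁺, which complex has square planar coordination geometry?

[Au(py)₄]³⁺

For [NiCl₄]²−: Each chloride is −1; balancing the −2 overall charge requires Ni(II). Nickel is a group-10 element; Ni(II) is therefore d⁸. Chloride is a weak-field ligand. With weak-field ligands the CFSE gain from square planar is small, so a 3d d⁸ ion takes the sterically preferred tetrahedral geometry. → tetrahedral.
For [Au(py)₄]³⁺: Pyridine is neutral; balancing the +3 overall charge requires Au(III). Gold is a group-11 element; Au(III) is therefore d⁸. A 5d d⁸ ion has a large crystal-field splitting; square planar leaves the high-energy d_{x²−y²} orbital empty and maximises CFSE. → square planar.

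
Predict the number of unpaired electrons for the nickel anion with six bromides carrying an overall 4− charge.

2 unpaired electrons

Each bromide is −1; balancing the −4 overall charge requires Ni(II).
Group 10 minus oxidation state 2 gives a d⁸ configuration.
In an octahedral field the d⁸ configuration is t₂g⁶e_g² (only one arrangement possible), giving 2 unpaired electrons.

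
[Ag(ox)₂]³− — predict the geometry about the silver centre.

Summing ligand charges against the −3 overall charge gives an oxidation state of +1 for silver.
Silver is a group-11 element; Ag(I) is therefore d¹⁰.
Counting donor atoms: 2×oxalate (bidentate) → 4 donors. Coordination number = 4.
A d¹⁰ ion has no crystal-field stabilisation preference between square planar and tetrahedral, so four ligands adopt the sterically favoured tetrahedral geometry.

tetrahedral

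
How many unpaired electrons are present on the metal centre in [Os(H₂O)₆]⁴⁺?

2 unpaired electrons

Summing ligand charges against the +4 overall charge gives an oxidation state of +4 for osmium.
Os sits in group 8, so the d-electron count is 8 − 4 = 4.
The spin state decides the count: a 5d ion has a large Δₒ and is invariably low-spin.
An octahedral low-spin d⁴ ion is t₂g⁴e_g⁰, giving 2 unpaired electrons.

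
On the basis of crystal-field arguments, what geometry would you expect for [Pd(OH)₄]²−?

Summing ligand charges against the −2 overall charge gives an oxidation state of +2 for palladium.
Group 10 minus oxidation state 2 gives a d⁸ configuration.
Coordination number: 4.
A 4d d⁸ ion has a large crystal-field splitting; square planar leaves the high-energy d_{x²−y²} orbital empty and maximises CFSE.

square planar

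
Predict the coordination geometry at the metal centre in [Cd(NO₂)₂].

Ligand charges: each nitro (N-bound nitrite) is −1. With an overall charge of 0 the cadmium centre must be in the +2 oxidation state.
Group 12 minus oxidation state 2 gives a d¹⁰ configuration.
Coordination number: 2.
A d¹⁰ ion with only two ligands adopts a linear arrangement (sp hybridisation; no CFSE preference).

linear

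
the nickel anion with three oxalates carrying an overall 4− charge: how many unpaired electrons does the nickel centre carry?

2 unpaired electrons

Each oxalate is −2; balancing the −4 overall charge requires Ni(II).
Nickel is a group-10 element; Ni(II) is therefore d⁸.
Counting donor atoms: 3×oxalate (bidentate) → 6 donors. Coordination number = 6.
In an octahedral field the d⁸ configuration is t₂g⁶e_g² (only one arrangement possible), giving 2 unpaired electrons.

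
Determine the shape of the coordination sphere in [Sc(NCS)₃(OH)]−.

tetrahedral

Each isothiocyanate is −1; each hydroxide is −1; balancing the −1 overall charge requires Sc(III).
Scandium is a group-3 element; Sc(III) is therefore d⁰.
Coordination number: 4.
A d⁰ ion has no crystal-field stabilisation preference between square planar and tetrahedral, so four ligands adopt the sterically favoured tetrahedral geometry.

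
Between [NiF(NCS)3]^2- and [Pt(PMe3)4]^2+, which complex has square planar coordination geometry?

[Pt(PMe3)4]^2+

For [NiF(NCS)3]^2-: Ligand charges: each fluoride is −1; each isothiocyanate is −1. With an overall charge of −2 the nickel centre must be in the +2 oxidation state. Group 10 minus oxidation state 2 gives a d⁸ configuration. Fluoride and isothiocyanate are weak-field ligands. With weak-field ligands the CFSE gain from square planar is small, so a 3d d⁸ ion takes the sterically preferred tetrahedral geometry. → tetrahedral.
For [Pt(PMe3)4]^2+: Ligand charges: trimethylphosphine is neutral. With an overall charge of +2 the platinum centre must be in the +2 oxidation state. Platinum is a group-10 element; Pt(II) is therefore d⁸. A 5d d⁸ ion has a large crystal-field splitting; square planar leaves the high-energy d_{x²−y²} orbital empty and maximises CFSE. → square planar.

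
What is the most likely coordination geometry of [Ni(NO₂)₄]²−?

Ligand charges: each nitro (N-bound nitrite) is −1. With an overall charge of −2 the nickel centre must be in the +2 oxidation state.
Ni sits in group 10, so the d-electron count is 10 − 2 = 8.
Coordination number: 4.
Nitro (N-bound nitrite) is a strong-field ligand (high in the spectrochemical series).
A 3d d⁸ ion with strong-field ligands gains enough CFSE to favour square planar over tetrahedral.

square planar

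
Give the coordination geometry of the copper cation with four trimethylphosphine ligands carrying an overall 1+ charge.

Ligand charges: trimethylphosphine is neutral. With an overall charge of +1 the copper centre must be in the +1 oxidation state.
Copper is a group-11 element; Cu(I) is therefore d¹⁰.
With 4 monodentate ligands the coordination number is 4.
A d¹⁰ ion has no crystal-field stabilisation preference between square planar and tetrahedral, so four ligands adopt the sterically favoured tetrahedral geometry.

tetrahedral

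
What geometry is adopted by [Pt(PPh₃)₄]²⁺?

Summing ligand charges against the +2 overall charge gives an oxidation state of +2 for platinum.
Pt sits in group 10, so the d-electron count is 10 − 2 = 8.
With 4 monodentate ligands the coordination number is 4.
A 5d d⁸ ion has a large crystal-field splitting; square planar leaves the high-energy d_{x²−y²} orbital empty and maximises CFSE.

square planar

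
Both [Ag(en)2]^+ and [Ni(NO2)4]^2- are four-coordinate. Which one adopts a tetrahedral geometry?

[Ag(en)2]^+

For [Ag(en)2]^+: Ethylenediamine is neutral; balancing the +1 overall charge requires Ag(I). Group 11 minus oxidation state 1 gives a d¹⁰ configuration. A d¹⁰ ion has no crystal-field stabilisation preference between square planar and tetrahedral, so four ligands adopt the sterically favoured tetrahedral geometry. → tetrahedral.
For [Ni(NO2)4]^2-: Ligand charges: each nitro (N-bound nitrite) is −1. With an overall charge of −2 the nickel centre must be in the +2 oxidation state. Nickel is a group-10 element; Ni(II) is therefore d⁸. Nitro (N-bound nitrite) is a strong-field ligand (high in the spectrochemical series). A 3d d⁸ ion with strong-field ligands gains enough CFSE to favour square planar over tetrahedral. → square planar.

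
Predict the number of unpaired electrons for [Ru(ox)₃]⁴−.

0

Ligand charges: each oxalate is −2. With an overall charge of −4 the ruthenium centre must be in the +2 oxidation state.
Ru sits in group 8, so the d-electron count is 8 − 2 = 6.
Counting donor atoms: 3×oxalate (bidentate) → 6 donors. Coordination number = 6.
The spin state decides the count: a 4d ion has a large Δₒ and is invariably low-spin.
An octahedral low-spin d⁶ ion is t₂g⁶e_g⁰, giving 0 unpaired electrons.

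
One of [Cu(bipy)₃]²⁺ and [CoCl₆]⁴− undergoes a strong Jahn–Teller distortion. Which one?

[Cu(bipy)₃]²⁺

[Cu(bipy)₃]²⁺: 2,2′-bipyridine is neutral; balancing the +2 overall charge requires Cu(II). Copper is a group-11 element; Cu(II) is therefore d⁹. The t₂g⁶e_g³ configuration has an unevenly filled e_g set; the Jahn–Teller theorem predicts a tetragonal distortion (typically axial elongation) to lift the degeneracy.
[CoCl₆]⁴−: Summing ligand charges against the −4 overall charge gives an oxidation state of +2 for cobalt. Cobalt is a group-9 element; Co(II) is therefore d⁷. Chloride is a weak-field ligand for a first-row metal, so the complex is high-spin. The d⁷ configuration leaves the e_g set evenly filled (or empty) — no strong Jahn–Teller driving force.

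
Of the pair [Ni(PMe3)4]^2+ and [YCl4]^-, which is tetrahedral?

For [Ni(PMe3)4]^2+: Trimethylphosphine is neutral; balancing the +2 overall charge requires Ni(II). Group 10 minus oxidation state 2 gives a d⁸ configuration. Trimethylphosphine is a strong-field ligand (high in the spectrochemical series). A 3d d⁸ ion with strong-field ligands gains enough CFSE to favour square planar over tetrahedral. → square planar.
For [YCl4]^-: Ligand charges: each chloride is −1. With an overall charge of −1 the yttrium centre must be in the +3 oxidation state. Y sits in group 3, so the d-electron count is 3 − 3 = 0. A d⁰ ion has no crystal-field stabilisation preference between square planar and tetrahedral, so four ligands adopt the sterically favoured tetrahedral geometry. → tetrahedral.

[YCl4]^-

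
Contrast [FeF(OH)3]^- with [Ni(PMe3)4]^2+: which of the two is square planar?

For [FeF(OH)3]^-: Summing ligand charges against the −1 overall charge gives an oxidation state of +3 for iron. Fe sits in group 8, so the d-electron count is 8 − 3 = 5. A high-spin d⁵ ion has zero CFSE in either geometry, so four ligands adopt the sterically favoured tetrahedral geometry. → tetrahedral.
For [Ni(PMe3)4]^2+: Ligand charges: trimethylphosphine is neutral. With an overall charge of +2 the nickel centre must be in the +2 oxidation state. Ni sits in group 10, so the d-electron count is 10 − 2 = 8. Trimethylphosphine is a strong-field ligand (high in the spectrochemical series). A 3d d⁸ ion with strong-field ligands gains enough CFSE to favour square planar over tetrahedral. → square planar.

[Ni(PMe3)4]^2+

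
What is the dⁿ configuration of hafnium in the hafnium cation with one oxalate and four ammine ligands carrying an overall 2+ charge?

Each oxalate is −2; ammonia is neutral; balancing the +2 overall charge requires Hf(IV).
Hafnium is a group-4 element; Hf(IV) is therefore d⁰.

d⁰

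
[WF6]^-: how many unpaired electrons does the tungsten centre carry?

1

Summing ligand charges against the −1 overall charge gives an oxidation state of +5 for tungsten.
Group 6 minus oxidation state 5 gives a d¹ configuration.
In an octahedral field the d¹ configuration is t₂g¹e_g⁰ (only one arrangement possible), giving 1 unpaired electron.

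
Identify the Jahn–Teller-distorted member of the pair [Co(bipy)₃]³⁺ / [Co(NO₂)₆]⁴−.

[Co(NO₂)₆]⁴−

[Co(bipy)₃]³⁺: Summing ligand charges against the +3 overall charge gives an oxidation state of +3 for cobalt. Co sits in group 9, so the d-electron count is 9 − 3 = 6. Co(III) has an exceptionally large octahedral splitting and is low-spin with essentially every ligand except fluoride. The d⁶ configuration leaves the e_g set evenly filled (or empty) — no strong Jahn–Teller driving force.
[Co(NO₂)₆]⁴−: Ligand charges: each nitro (N-bound nitrite) is −1. With an overall charge of −4 the cobalt centre must be in the +2 oxidation state. Group 9 minus oxidation state 2 gives a d⁷ configuration. Nitro (N-bound nitrite) is a strong-field ligand (high in the spectrochemical series) for a first-row metal, so the complex is low-spin. The t₂g⁶e_g¹ (low-spin) configuration has an unevenly filled e_g set; the Jahn–Teller theorem predicts a tetragonal distortion (typically axial elongation) to lift the degeneracy.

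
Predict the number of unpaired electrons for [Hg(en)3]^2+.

0 unpaired electrons

Ethylenediamine is neutral; balancing the +2 overall charge requires Hg(II).
Mercury is a group-12 element; Hg(II) is therefore d¹⁰.
Counting donor atoms: 3×ethylenediamine (bidentate) → 6 donors. Coordination number = 6.
In an octahedral field the d¹⁰ configuration is t₂g⁶e_g⁴, giving 0 unpaired electrons.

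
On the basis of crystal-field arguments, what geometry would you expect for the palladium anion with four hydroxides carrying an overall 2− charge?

square planar

Ligand charges: each hydroxide is −1. With an overall charge of −2 the palladium centre must be in the +2 oxidation state.
Pd sits in group 10, so the d-electron count is 10 − 2 = 8.
Coordination number: 4.
A 4d d⁸ ion has a large crystal-field splitting; square planar leaves the high-energy d_{x²−y²} orbital empty and maximises CFSE.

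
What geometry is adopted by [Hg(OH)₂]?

Each hydroxide is −1; balancing the 0 overall charge requires Hg(II).
Hg sits in group 12, so the d-electron count is 12 − 2 = 10.
Coordination number: 2.
A d¹⁰ ion with only two ligands adopts a linear arrangement (sp hybridisation; no CFSE preference).

linear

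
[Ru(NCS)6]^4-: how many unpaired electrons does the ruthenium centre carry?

Ligand charges: each isothiocyanate is −1. With an overall charge of −4 the ruthenium centre must be in the +2 oxidation state.
Ruthenium is a group-8 element; Ru(II) is therefore d⁶.
The spin state decides the count: a 4d ion has a large Δₒ and is invariably low-spin.
An octahedral low-spin d⁶ ion is t₂g⁶e_g⁰, giving 0 unpaired electrons.

0 unpaired electrons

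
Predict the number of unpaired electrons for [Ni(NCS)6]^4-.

2

Ligand charges: each isothiocyanate is −1. With an overall charge of −4 the nickel centre must be in the +2 oxidation state.
Nickel is a group-10 element; Ni(II) is therefore d⁸.
In an octahedral field the d⁸ configuration is t₂g⁶e_g² (only one arrangement possible), giving 2 unpaired electrons.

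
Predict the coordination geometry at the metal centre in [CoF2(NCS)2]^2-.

tetrahedral

Summing ligand charges against the −2 overall charge gives an oxidation state of +2 for cobalt.
Cobalt is a group-9 element; Co(II) is therefore d⁷.
Coordination number: 4.
Fluoride and isothiocyanate are weak-field ligands.
For a high-spin 3d d⁷ ion with weak-field ligands the small Δₜ gives little square-planar CFSE advantage, so four ligands adopt the sterically favoured tetrahedral geometry.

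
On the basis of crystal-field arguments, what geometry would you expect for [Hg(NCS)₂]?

Each isothiocyanate is −1; balancing the 0 overall charge requires Hg(II).
Hg sits in group 12, so the d-electron count is 12 − 2 = 10.
With 2 monodentate ligands the coordination number is 2.
A d¹⁰ ion with only two ligands adopts a linear arrangement (sp hybridisation; no CFSE preference).

linear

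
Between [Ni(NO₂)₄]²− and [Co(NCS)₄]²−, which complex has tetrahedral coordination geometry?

[Co(NCS)₄]²−

For [Ni(NO₂)₄]²−: Each nitro (N-bound nitrite) is −1; balancing the −2 overall charge requires Ni(II). Ni sits in group 10, so the d-electron count is 10 − 2 = 8. Nitro (N-bound nitrite) is a strong-field ligand (high in the spectrochemical series). A 3d d⁸ ion with strong-field ligands gains enough CFSE to favour square planar over tetrahedral. → square planar.
For [Co(NCS)₄]²−: Each isothiocyanate is −1; balancing the −2 overall charge requires Co(II). Co sits in group 9, so the d-electron count is 9 − 2 = 7. For a high-spin 3d d⁷ ion with weak-field ligands the small Δₜ gives little square-planar CFSE advantage, so four ligands adopt the sterically favoured tetrahedral geometry. → tetrahedral.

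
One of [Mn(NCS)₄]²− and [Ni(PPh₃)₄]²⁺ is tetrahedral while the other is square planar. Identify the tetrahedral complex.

[Mn(NCS)₄]²−

For [Mn(NCS)₄]²−: Each isothiocyanate is −1; balancing the −2 overall charge requires Mn(II). Manganese is a group-7 element; Mn(II) is therefore d⁵. A high-spin d⁵ ion has zero CFSE in either geometry, so four ligands adopt the sterically favoured tetrahedral geometry. → tetrahedral.
For [Ni(PPh₃)₄]²⁺: Ligand charges: triphenylphosphine is neutral. With an overall charge of +2 the nickel centre must be in the +2 oxidation state. Group 10 minus oxidation state 2 gives a d⁸ configuration. Triphenylphosphine is a strong-field ligand (high in the spectrochemical series). A 3d d⁸ ion with strong-field ligands gains enough CFSE to favour square planar over tetrahedral. → square planar.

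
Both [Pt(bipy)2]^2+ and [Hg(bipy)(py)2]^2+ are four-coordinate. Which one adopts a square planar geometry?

[Pt(bipy)2]^2+

For [Pt(bipy)2]^2+: Ligand charges: 2,2′-bipyridine is neutral. With an overall charge of +2 the platinum centre must be in the +2 oxidation state. Platinum is a group-10 element; Pt(II) is therefore d⁸. A 5d d⁸ ion has a large crystal-field splitting; square planar leaves the high-energy d_{x²−y²} orbital empty and maximises CFSE. → square planar.
For [Hg(bipy)(py)2]^2+: Summing ligand charges against the +2 overall charge gives an oxidation state of +2 for mercury. Mercury is a group-12 element; Hg(II) is therefore d¹⁰. A d¹⁰ ion has no crystal-field stabilisation preference between square planar and tetrahedral, so four ligands adopt the sterically favoured tetrahedral geometry. → tetrahedral.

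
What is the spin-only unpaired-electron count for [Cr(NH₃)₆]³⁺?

3 unpaired electrons

Summing ligand charges against the +3 overall charge gives an oxidation state of +3 for chromium.
Group 6 minus oxidation state 3 gives a d³ configuration.
In an octahedral field the d³ configuration is t₂g³e_g⁰ (only one arrangement possible), giving 3 unpaired electrons.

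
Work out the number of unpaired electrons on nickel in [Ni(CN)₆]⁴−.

2

Summing ligand charges against the −4 overall charge gives an oxidation state of +2 for nickel.
Ni sits in group 10, so the d-electron count is 10 − 2 = 8.
In an octahedral field the d⁸ configuration is t₂g⁶e_g² (only one arrangement possible), giving 2 unpaired electrons.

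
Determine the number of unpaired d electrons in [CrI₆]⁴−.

Each iodide is −1; balancing the −4 overall charge requires Cr(II).
Group 6 minus oxidation state 2 gives a d⁴ configuration.
The spin state decides the count: Iodide is a weak-field ligand for a first-row metal, so the complex is high-spin.
An octahedral high-spin d⁴ ion is t₂g³e_g¹, giving 4 unpaired electrons.

4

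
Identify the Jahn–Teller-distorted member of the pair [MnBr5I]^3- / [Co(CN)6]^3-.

[MnBr5I]^3-: Ligand charges: each bromide is −1; each iodide is −1. With an overall charge of −3 the manganese centre must be in the +3 oxidation state. Group 7 minus oxidation state 3 gives a d⁴ configuration. Bromide and iodide are weak-field ligands for a first-row metal, so the complex is high-spin. The t₂g³e_g¹ (high-spin) configuration has an unevenly filled e_g set; the Jahn–Teller theorem predicts a tetragonal distortion (typically axial elongation) to lift the degeneracy.
[Co(CN)6]^3-: Ligand charges: each cyanide is −1. With an overall charge of −3 the cobalt centre must be in the +3 oxidation state. Cobalt is a group-9 element; Co(III) is therefore d⁶. Co(III) has an exceptionally large octahedral splitting and is low-spin with essentially every ligand except fluoride. The d⁶ configuration leaves the e_g set evenly filled (or empty) — no strong Jahn–Teller driving force.

[MnBr5I]^3-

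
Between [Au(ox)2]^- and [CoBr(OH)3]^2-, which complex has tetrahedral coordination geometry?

[CoBr(OH)3]^2-

For [Au(ox)2]^-: Ligand charges: each oxalate is −2. With an overall charge of −1 the gold centre must be in the +3 oxidation state. Gold is a group-11 element; Au(III) is therefore d⁸. A 5d d⁸ ion has a large crystal-field splitting; square planar leaves the high-energy d_{x²−y²} orbital empty and maximises CFSE. → square planar.
For [CoBr(OH)3]^2-: Ligand charges: each bromide is −1; each hydroxide is −1. With an overall charge of −2 the cobalt centre must be in the +2 oxidation state. Group 9 minus oxidation state 2 gives a d⁷ configuration. For a high-spin 3d d⁷ ion with weak-field ligands the small Δₜ gives little square-planar CFSE advantage, so four ligands adopt the sterically favoured tetrahedral geometry. → tetrahedral.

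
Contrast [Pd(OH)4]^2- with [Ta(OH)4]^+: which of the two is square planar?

[Pd(OH)4]^2-

For [Pd(OH)4]^2-: Ligand charges: each hydroxide is −1. With an overall charge of −2 the palladium centre must be in the +2 oxidation state. Palladium is a group-10 element; Pd(II) is therefore d⁸. A 4d d⁸ ion has a large crystal-field splitting; square planar leaves the high-energy d_{x²−y²} orbital empty and maximises CFSE. → square planar.
For [Ta(OH)4]^+: Summing ligand charges against the +1 overall charge gives an oxidation state of +5 for tantalum. Group 5 minus oxidation state 5 gives a d⁰ configuration. A d⁰ ion has no crystal-field stabilisation preference between square planar and tetrahedral, so four ligands adopt the sterically favoured tetrahedral geometry. → tetrahedral.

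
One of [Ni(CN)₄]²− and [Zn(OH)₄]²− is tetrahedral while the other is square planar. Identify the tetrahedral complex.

For [Ni(CN)₄]²−: Ligand charges: each cyanide is −1. With an overall charge of −2 the nickel centre must be in the +2 oxidation state. Ni sits in group 10, so the d-electron count is 10 − 2 = 8. Cyanide is a strong-field ligand (high in the spectrochemical series). A 3d d⁸ ion with strong-field ligands gains enough CFSE to favour square planar over tetrahedral. → square planar.
For [Zn(OH)₄]²−: Ligand charges: each hydroxide is −1. With an overall charge of −2 the zinc centre must be in the +2 oxidation state. Zinc is a group-12 element; Zn(II) is therefore d¹⁰. A d¹⁰ ion has no crystal-field stabilisation preference between square planar and tetrahedral, so four ligands adopt the sterically favoured tetrahedral geometry. → tetrahedral.

[Zn(OH)₄]²−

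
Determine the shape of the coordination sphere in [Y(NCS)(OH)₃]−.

tetrahedral

Each isothiocyanate is −1; each hydroxide is −1; balancing the −1 overall charge requires Y(III).
Group 3 minus oxidation state 3 gives a d⁰ configuration.
Coordination number: 4.
A d⁰ ion has no crystal-field stabilisation preference between square planar and tetrahedral, so four ligands adopt the sterically favoured tetrahedral geometry.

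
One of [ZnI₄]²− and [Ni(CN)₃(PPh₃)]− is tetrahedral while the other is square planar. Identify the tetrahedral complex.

For [ZnI₄]²−: Summing ligand charges against the −2 overall charge gives an oxidation state of +2 for zinc. Zn sits in group 12, so the d-electron count is 12 − 2 = 10. A d¹⁰ ion has no crystal-field stabilisation preference between square planar and tetrahedral, so four ligands adopt the sterically favoured tetrahedral geometry. → tetrahedral.
For [Ni(CN)₃(PPh₃)]−: Each cyanide is −1; triphenylphosphine is neutral; balancing the −1 overall charge requires Ni(II). Nickel is a group-10 element; Ni(II) is therefore d⁸. Cyanide and triphenylphosphine are strong-field ligands (high in the spectrochemical series). A 3d d⁸ ion with strong-field ligands gains enough CFSE to favour square planar over tetrahedral. → square planar.

[ZnI₄]²−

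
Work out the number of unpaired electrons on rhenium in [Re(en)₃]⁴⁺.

3 unpaired electrons

Ligand charges: ethylenediamine is neutral. With an overall charge of +4 the rhenium centre must be in the +4 oxidation state.
Rhenium is a group-7 element; Re(IV) is therefore d³.
Counting donor atoms: 3×ethylenediamine (bidentate) → 6 donors. Coordination number = 6.
In an octahedral field the d³ configuration is t₂g³e_g⁰ (only one arrangement possible), giving 3 unpaired electrons.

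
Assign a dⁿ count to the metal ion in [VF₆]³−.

Each fluoride is −1; balancing the −3 overall charge requires V(III).
V sits in group 5, so the d-electron count is 5 − 3 = 2.

d²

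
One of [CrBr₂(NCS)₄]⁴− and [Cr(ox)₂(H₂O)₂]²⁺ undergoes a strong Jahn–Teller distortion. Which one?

[CrBr₂(NCS)₄]⁴−: Each bromide is −1; each isothiocyanate is −1; balancing the −4 overall charge requires Cr(II). Group 6 minus oxidation state 2 gives a d⁴ configuration. Bromide and isothiocyanate are weak-field ligands for a first-row metal, so the complex is high-spin. The t₂g³e_g¹ (high-spin) configuration has an unevenly filled e_g set; the Jahn–Teller theorem predicts a tetragonal distortion (typically axial elongation) to lift the degeneracy.
[Cr(ox)₂(H₂O)₂]²⁺: Each oxalate is −2; water is neutral; balancing the +2 overall charge requires Cr(VI). Chromium is a group-6 element; Cr(VI) is therefore d⁰. The d⁰ configuration leaves the e_g set evenly filled (or empty) — no strong Jahn–Teller driving force.

[CrBr₂(NCS)₄]⁴−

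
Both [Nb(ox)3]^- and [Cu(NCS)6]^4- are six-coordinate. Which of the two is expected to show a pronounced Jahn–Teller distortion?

[Nb(ox)3]^-: Summing ligand charges against the −1 overall charge gives an oxidation state of +5 for niobium. Group 5 minus oxidation state 5 gives a d⁰ configuration. The d⁰ configuration leaves the e_g set evenly filled (or empty) — no strong Jahn–Teller driving force.
[Cu(NCS)6]^4-: Summing ligand charges against the −4 overall charge gives an oxidation state of +2 for copper. Cu sits in group 11, so the d-electron count is 11 − 2 = 9. The t₂g⁶e_g³ configuration has an unevenly filled e_g set; the Jahn–Teller theorem predicts a tetragonal distortion (typically axial elongation) to lift the degeneracy.

[Cu(NCS)6]^4-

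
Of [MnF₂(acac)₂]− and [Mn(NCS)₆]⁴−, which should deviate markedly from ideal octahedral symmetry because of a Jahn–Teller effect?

[MnF₂(acac)₂]−: Summing ligand charges against the −1 overall charge gives an oxidation state of +3 for manganese. Group 7 minus oxidation state 3 gives a d⁴ configuration. Acetylacetonate and fluoride are weak-field ligands for a first-row metal, so the complex is high-spin. The t₂g³e_g¹ (high-spin) configuration has an unevenly filled e_g set; the Jahn–Teller theorem predicts a tetragonal distortion (typically axial elongation) to lift the degeneracy.
[Mn(NCS)₆]⁴−: Summing ligand charges against the −4 overall charge gives an oxidation state of +2 for manganese. Group 7 minus oxidation state 2 gives a d⁵ configuration. Isothiocyanate is a weak-field ligand for a first-row metal, so the complex is high-spin. The d⁵ configuration leaves the e_g set evenly filled (or empty) — no strong Jahn–Teller driving force.

[MnF₂(acac)₂]−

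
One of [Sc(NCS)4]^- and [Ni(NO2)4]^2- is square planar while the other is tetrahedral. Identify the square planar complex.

For [Sc(NCS)4]^-: Summing ligand charges against the −1 overall charge gives an oxidation state of +3 for scandium. Scandium is a group-3 element; Sc(III) is therefore d⁰. A d⁰ ion has no crystal-field stabilisation preference between square planar and tetrahedral, so four ligands adopt the sterically favoured tetrahedral geometry. → tetrahedral.
For [Ni(NO2)4]^2-: Ligand charges: each nitro (N-bound nitrite) is −1. With an overall charge of −2 the nickel centre must be in the +2 oxidation state. Nickel is a group-10 element; Ni(II) is therefore d⁸. Nitro (N-bound nitrite) is a strong-field ligand (high in the spectrochemical series). A 3d d⁸ ion with strong-field ligands gains enough CFSE to favour square planar over tetrahedral. → square planar.

[Ni(NO2)4]^2-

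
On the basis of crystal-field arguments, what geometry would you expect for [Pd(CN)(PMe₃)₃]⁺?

square planar

Each cyanide is −1; trimethylphosphine is neutral; balancing the +1 overall charge requires Pd(II).
Palladium is a group-10 element; Pd(II) is therefore d⁸.
Coordination number: 4.
A 4d d⁸ ion has a large crystal-field splitting; square planar leaves the high-energy d_{x²−y²} orbital empty and maximises CFSE.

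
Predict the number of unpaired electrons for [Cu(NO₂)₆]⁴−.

1 unpaired electron

Each nitro (N-bound nitrite) is −1; balancing the −4 overall charge requires Cu(II).
Group 11 minus oxidation state 2 gives a d⁹ configuration.
In an octahedral field the d⁹ configuration is t₂g⁶e_g³ (only one arrangement possible), giving 1 unpaired electron.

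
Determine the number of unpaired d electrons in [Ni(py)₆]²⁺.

2

Pyridine is neutral; balancing the +2 overall charge requires Ni(II).
Group 10 minus oxidation state 2 gives a d⁸ configuration.
In an octahedral field the d⁸ configuration is t₂g⁶e_g² (only one arrangement possible), giving 2 unpaired electrons.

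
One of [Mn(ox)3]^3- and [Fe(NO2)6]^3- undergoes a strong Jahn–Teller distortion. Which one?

[Mn(ox)3]^3-: Ligand charges: each oxalate is −2. With an overall charge of −3 the manganese centre must be in the +3 oxidation state. Mn sits in group 7, so the d-electron count is 7 − 3 = 4. Oxalate is a weak-field ligand for a first-row metal, so the complex is high-spin. The t₂g³e_g¹ (high-spin) configuration has an unevenly filled e_g set; the Jahn–Teller theorem predicts a tetragonal distortion (typically axial elongation) to lift the degeneracy.
[Fe(NO2)6]^3-: Each nitro (N-bound nitrite) is −1; balancing the −3 overall charge requires Fe(III). Iron is a group-8 element; Fe(III) is therefore d⁵. Nitro (N-bound nitrite) is a strong-field ligand (high in the spectrochemical series) for a first-row metal, so the complex is low-spin. The d⁵ configuration leaves the e_g set evenly filled (or empty) — no strong Jahn–Teller driving force.

[Mn(ox)3]^3-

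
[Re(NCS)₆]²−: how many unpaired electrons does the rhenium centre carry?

3 unpaired electrons

Each isothiocyanate is −1; balancing the −2 overall charge requires Re(IV).
Group 7 minus oxidation state 4 gives a d³ configuration.
In an octahedral field the d³ configuration is t₂g³e_g⁰ (only one arrangement possible), giving 3 unpaired electrons.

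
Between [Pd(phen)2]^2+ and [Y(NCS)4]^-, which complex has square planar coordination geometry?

For [Pd(phen)2]^2+: Ligand charges: 1,10-phenanthroline is neutral. With an overall charge of +2 the palladium centre must be in the +2 oxidation state. Palladium is a group-10 element; Pd(II) is therefore d⁸. A 4d d⁸ ion has a large crystal-field splitting; square planar leaves the high-energy d_{x²−y²} orbital empty and maximises CFSE. → square planar.
For [Y(NCS)4]^-: Summing ligand charges against the −1 overall charge gives an oxidation state of +3 for yttrium. Group 3 minus oxidation state 3 gives a d⁰ configuration. A d⁰ ion has no crystal-field stabilisation preference between square planar and tetrahedral, so four ligands adopt the sterically favoured tetrahedral geometry. → tetrahedral.

[Pd(phen)2]^2+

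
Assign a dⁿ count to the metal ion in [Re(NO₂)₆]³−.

Summing ligand charges against the −3 overall charge gives an oxidation state of +3 for rhenium.
Rhenium is a group-7 element; Re(III) is therefore d⁴.

d⁴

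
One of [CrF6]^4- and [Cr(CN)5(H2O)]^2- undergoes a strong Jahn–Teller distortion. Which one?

[CrF6]^4-: Summing ligand charges against the −4 overall charge gives an oxidation state of +2 for chromium. Cr sits in group 6, so the d-electron count is 6 − 2 = 4. Fluoride is a weak-field ligand for a first-row metal, so the complex is high-spin. The t₂g³e_g¹ (high-spin) configuration has an unevenly filled e_g set; the Jahn–Teller theorem predicts a tetragonal distortion (typically axial elongation) to lift the degeneracy.
[Cr(CN)5(H2O)]^2-: Ligand charges: each cyanide is −1; water is neutral. With an overall charge of −2 the chromium centre must be in the +3 oxidation state. Chromium is a group-6 element; Cr(III) is therefore d³. The d³ configuration leaves the e_g set evenly filled (or empty) — no strong Jahn–Teller driving force.

[CrF6]^4-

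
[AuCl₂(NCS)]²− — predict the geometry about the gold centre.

Each chloride is −1; each isothiocyanate is −1; balancing the −2 overall charge requires Au(I).
Gold is a group-11 element; Au(I) is therefore d¹⁰.
Coordination number: 3.
Three ligands around a d¹⁰ centre minimise repulsion in a trigonal-planar arrangement.

trigonal planar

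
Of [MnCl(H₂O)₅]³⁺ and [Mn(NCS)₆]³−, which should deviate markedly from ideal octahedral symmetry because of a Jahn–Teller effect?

[MnCl(H₂O)₅]³⁺: Ligand charges: each chloride is −1; water is neutral. With an overall charge of +3 the manganese centre must be in the +4 oxidation state. Manganese is a group-7 element; Mn(IV) is therefore d³. The d³ configuration leaves the e_g set evenly filled (or empty) — no strong Jahn–Teller driving force.
[Mn(NCS)₆]³−: Each isothiocyanate is −1; balancing the −3 overall charge requires Mn(III). Mn sits in group 7, so the d-electron count is 7 − 3 = 4. Isothiocyanate is a weak-field ligand for a first-row metal, so the complex is high-spin. The t₂g³e_g¹ (high-spin) configuration has an unevenly filled e_g set; the Jahn–Teller theorem predicts a tetragonal distortion (typically axial elongation) to lift the degeneracy.

[Mn(NCS)₆]³−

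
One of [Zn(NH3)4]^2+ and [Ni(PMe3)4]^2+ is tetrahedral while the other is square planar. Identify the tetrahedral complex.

[Zn(NH3)4]^2+

For [Zn(NH3)4]^2+: Ammonia is neutral; balancing the +2 overall charge requires Zn(II). Zn sits in group 12, so the d-electron count is 12 − 2 = 10. A d¹⁰ ion has no crystal-field stabilisation preference between square planar and tetrahedral, so four ligands adopt the sterically favoured tetrahedral geometry. → tetrahedral.
For [Ni(PMe3)4]^2+: Trimethylphosphine is neutral; balancing the +2 overall charge requires Ni(II). Ni sits in group 10, so the d-electron count is 10 − 2 = 8. Trimethylphosphine is a strong-field ligand (high in the spectrochemical series). A 3d d⁸ ion with strong-field ligands gains enough CFSE to favour square planar over tetrahedral. → square planar.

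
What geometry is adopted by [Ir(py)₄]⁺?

Summing ligand charges against the +1 overall charge gives an oxidation state of +1 for iridium.
Group 9 minus oxidation state 1 gives a d⁸ configuration.
Coordination number: 4.
A 5d d⁸ ion has a large crystal-field splitting; square planar leaves the high-energy d_{x²−y²} orbital empty and maximises CFSE.

square planar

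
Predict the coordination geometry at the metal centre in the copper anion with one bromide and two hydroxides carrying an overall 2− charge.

Ligand charges: each bromide is −1; each hydroxide is −1. With an overall charge of −2 the copper centre must be in the +1 oxidation state.
Group 11 minus oxidation state 1 gives a d¹⁰ configuration.
With 3 monodentate ligands the coordination number is 3.
Three ligands around a d¹⁰ centre minimise repulsion in a trigonal-planar arrangement.

trigonal planar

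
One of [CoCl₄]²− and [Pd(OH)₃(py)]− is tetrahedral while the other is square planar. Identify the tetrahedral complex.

[CoCl₄]²−

For [CoCl₄]²−: Ligand charges: each chloride is −1. With an overall charge of −2 the cobalt centre must be in the +2 oxidation state. Co sits in group 9, so the d-electron count is 9 − 2 = 7. For a high-spin 3d d⁷ ion with weak-field ligands the small Δₜ gives little square-planar CFSE advantage, so four ligands adopt the sterically favoured tetrahedral geometry. → tetrahedral.
For [Pd(OH)₃(py)]−: Each hydroxide is −1; pyridine is neutral; balancing the −1 overall charge requires Pd(II). Pd sits in group 10, so the d-electron count is 10 − 2 = 8. A 4d d⁸ ion has a large crystal-field splitting; square planar leaves the high-energy d_{x²−y²} orbital empty and maximises CFSE. → square planar.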